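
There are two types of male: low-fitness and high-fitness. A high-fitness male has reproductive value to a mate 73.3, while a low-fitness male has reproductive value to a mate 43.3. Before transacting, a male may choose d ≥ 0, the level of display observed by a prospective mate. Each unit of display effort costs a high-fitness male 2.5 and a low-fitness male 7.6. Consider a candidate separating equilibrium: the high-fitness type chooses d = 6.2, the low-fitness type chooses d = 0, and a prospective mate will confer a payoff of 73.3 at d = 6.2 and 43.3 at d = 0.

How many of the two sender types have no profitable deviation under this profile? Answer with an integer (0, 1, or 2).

High-fitness type: signal → 73.3 − 2.5 × 6.2 = 57.8; deviate to 0 → 43.3. IC holds (57.8 ≥ 43.3).
Low-fitness type: stay at 0 → 43.3; mimic → 73.3 − 7.6 × 6.2 = 26.18. IC holds (43.3 ≥ 26.18).
2 of 2 constraints hold, so this is a separating equilibrium.

2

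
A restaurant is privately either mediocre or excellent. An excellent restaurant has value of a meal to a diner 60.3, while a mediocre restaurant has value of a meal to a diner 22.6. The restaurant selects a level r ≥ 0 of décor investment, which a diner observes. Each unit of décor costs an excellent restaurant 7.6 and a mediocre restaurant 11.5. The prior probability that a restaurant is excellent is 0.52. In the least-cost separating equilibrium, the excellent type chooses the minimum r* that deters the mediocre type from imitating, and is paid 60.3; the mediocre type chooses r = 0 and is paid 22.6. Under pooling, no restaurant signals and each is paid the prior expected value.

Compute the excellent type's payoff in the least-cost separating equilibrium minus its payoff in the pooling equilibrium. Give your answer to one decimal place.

-6.8

Least-cost separating signal: r* solves 22.6 = 60.3 − 11.5·r*, so r* = (60.3 − 22.6)/11.5 ≈ 3.2783.
Excellent type's separating payoff: 60.3 − 7.6 × r* = 60.3 − 7.6 × (60.3 − 22.6)/11.5 = 60.3 − 286.52/11.5 ≈ 35.385.
Pooling payoff: 0.52 × 60.3 + 0.48 × 22.6 = 42.204.
Difference: 35.385 − 42.204 = -6.819, i.e. -6.8 to one decimal place.
The excellent type would prefer the pooling outcome.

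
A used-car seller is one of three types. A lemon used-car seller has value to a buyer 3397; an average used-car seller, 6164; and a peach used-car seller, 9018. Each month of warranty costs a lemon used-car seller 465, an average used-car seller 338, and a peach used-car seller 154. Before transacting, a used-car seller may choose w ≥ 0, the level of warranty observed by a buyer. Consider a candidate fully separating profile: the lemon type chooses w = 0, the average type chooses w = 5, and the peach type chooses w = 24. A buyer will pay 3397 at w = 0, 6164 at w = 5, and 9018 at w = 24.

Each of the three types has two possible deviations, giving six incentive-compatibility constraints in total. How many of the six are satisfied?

Lemon (own payoff 3397): to w=5 gives 6164 − 465×5 = 3839 → profitable ✗; to w=24 gives 9018 − 465×24 = -2142 → no gain ✓.
Peach (own payoff 9018 − 154×24 = 5322): to w=0 gives 3397 → no gain ✓; to w=5 gives 6164 − 154×5 = 5394 → profitable ✗.
Average (own payoff 6164 − 338×5 = 4474): to w=0 gives 3397 → no gain ✓; to w=24 gives 9018 − 338×24 = 906 → no gain ✓.
4 of the 6 constraints hold; not an equilibrium.

4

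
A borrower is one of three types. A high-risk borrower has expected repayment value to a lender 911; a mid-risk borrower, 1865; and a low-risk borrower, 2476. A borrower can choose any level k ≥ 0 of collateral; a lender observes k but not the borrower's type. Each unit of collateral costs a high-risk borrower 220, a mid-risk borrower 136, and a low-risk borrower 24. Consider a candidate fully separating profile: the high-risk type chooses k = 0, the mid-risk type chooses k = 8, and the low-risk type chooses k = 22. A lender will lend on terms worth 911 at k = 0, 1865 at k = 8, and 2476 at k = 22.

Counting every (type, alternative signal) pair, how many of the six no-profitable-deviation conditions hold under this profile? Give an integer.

5

Mid-risk (own payoff 1865 − 136×8 = 777): to k=0 gives 911 → profitable ✗; to k=22 gives 2476 − 136×22 = -516 → no gain ✓.
Low-risk (own payoff 2476 − 24×22 = 1948): to k=0 gives 911 → no gain ✓; to k=8 gives 1865 − 24×8 = 1673 → no gain ✓.
High-risk (own payoff 911): to k=8 gives 1865 − 220×8 = 105 → no gain ✓; to k=22 gives 2476 − 220×22 = -2364 → no gain ✓.
5 of the 6 constraints hold; not an equilibrium.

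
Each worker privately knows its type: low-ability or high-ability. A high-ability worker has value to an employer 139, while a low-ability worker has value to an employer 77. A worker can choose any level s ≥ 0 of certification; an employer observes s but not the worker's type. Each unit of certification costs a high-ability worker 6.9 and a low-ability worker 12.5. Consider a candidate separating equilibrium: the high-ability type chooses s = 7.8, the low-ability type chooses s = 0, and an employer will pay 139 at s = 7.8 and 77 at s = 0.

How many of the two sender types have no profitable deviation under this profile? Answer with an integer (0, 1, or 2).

Low-ability type: stay at 0 → 77; mimic → 139 − 12.5 × 7.8 = 41.5. IC holds (77 ≥ 41.5).
High-ability type: signal → 139 − 6.9 × 7.8 = 85.18; deviate to 0 → 77. IC holds (85.18 ≥ 77).
2 of 2 constraints hold, so this is a separating equilibrium.

2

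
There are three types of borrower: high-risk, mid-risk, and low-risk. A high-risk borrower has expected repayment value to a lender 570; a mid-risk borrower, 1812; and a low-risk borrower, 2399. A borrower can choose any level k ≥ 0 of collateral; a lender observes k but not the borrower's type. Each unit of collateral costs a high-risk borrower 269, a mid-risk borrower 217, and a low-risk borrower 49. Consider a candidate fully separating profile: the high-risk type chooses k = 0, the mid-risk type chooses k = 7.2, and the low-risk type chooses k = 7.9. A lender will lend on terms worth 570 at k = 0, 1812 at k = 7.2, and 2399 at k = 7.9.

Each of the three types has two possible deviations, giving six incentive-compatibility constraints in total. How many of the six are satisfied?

Mid-risk (own payoff 1812 − 217×7.2 = 249.6): to k=0 gives 570 → profitable ✗; to k=7.9 gives 2399 − 217×7.9 = 684.7 → profitable ✗.
High-risk (own payoff 570): to k=7.2 gives 1812 − 269×7.2 = -124.8 → no gain ✓; to k=7.9 gives 2399 − 269×7.9 = 273.9 → no gain ✓.
Low-risk (own payoff 2399 − 49×7.9 = 2011.9): to k=0 gives 570 → no gain ✓; to k=7.2 gives 1812 − 49×7.2 = 1459.2 → no gain ✓.
4 of the 6 constraints hold; not an equilibrium.

4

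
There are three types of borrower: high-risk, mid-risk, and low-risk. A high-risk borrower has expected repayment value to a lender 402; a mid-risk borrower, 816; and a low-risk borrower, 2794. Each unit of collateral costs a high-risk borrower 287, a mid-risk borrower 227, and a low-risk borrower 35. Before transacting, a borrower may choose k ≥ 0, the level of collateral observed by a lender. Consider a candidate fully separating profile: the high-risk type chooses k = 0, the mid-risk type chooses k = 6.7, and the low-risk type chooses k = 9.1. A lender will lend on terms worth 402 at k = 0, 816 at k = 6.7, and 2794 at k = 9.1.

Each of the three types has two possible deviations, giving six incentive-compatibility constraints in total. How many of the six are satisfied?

4

Low-risk (own payoff 2794 − 35×9.1 = 2475.5): to k=0 gives 402 → no gain ✓; to k=6.7 gives 816 − 35×6.7 = 581.5 → no gain ✓.
Mid-risk (own payoff 816 − 227×6.7 = -704.9): to k=0 gives 402 → profitable ✗; to k=9.1 gives 2794 − 227×9.1 = 728.3 → profitable ✗.
High-risk (own payoff 402): to k=6.7 gives 816 − 287×6.7 = -1106.9 → no gain ✓; to k=9.1 gives 2794 − 287×9.1 = 182.3 → no gain ✓.
4 of the 6 constraints hold; not an equilibrium.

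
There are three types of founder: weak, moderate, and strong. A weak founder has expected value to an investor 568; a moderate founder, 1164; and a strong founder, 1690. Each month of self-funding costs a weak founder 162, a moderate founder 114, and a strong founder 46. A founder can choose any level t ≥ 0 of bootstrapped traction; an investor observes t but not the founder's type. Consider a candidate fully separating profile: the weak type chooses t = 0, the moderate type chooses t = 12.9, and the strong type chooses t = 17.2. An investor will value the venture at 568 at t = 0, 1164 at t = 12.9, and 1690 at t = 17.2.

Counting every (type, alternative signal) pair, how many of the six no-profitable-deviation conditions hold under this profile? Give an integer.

4

Strong (own payoff 1690 − 46×17.2 = 898.8): to t=0 gives 568 → no gain ✓; to t=12.9 gives 1164 − 46×12.9 = 570.6 → no gain ✓.
Moderate (own payoff 1164 − 114×12.9 = -306.6): to t=0 gives 568 → profitable ✗; to t=17.2 gives 1690 − 114×17.2 = -270.8 → profitable ✗.
Weak (own payoff 568): to t=12.9 gives 1164 − 162×12.9 = -925.8 → no gain ✓; to t=17.2 gives 1690 − 162×17.2 = -1096.4 → no gain ✓.
4 of the 6 constraints hold; not an equilibrium.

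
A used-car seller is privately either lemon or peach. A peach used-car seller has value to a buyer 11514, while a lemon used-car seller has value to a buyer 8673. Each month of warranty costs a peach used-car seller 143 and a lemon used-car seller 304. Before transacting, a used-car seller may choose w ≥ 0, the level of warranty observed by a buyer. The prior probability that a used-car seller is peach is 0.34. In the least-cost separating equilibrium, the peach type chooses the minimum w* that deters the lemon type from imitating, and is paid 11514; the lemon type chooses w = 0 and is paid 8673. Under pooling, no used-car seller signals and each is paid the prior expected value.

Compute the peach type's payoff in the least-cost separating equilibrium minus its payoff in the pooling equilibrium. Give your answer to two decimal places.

538.67

Least-cost separating signal: w* solves 8673 = 11514 − 304·w*, so w* = (11514 − 8673)/304 ≈ 9.3454.
Peach type's separating payoff: 11514 − 143 × w* = 11514 − 143 × (11514 − 8673)/304 = 11514 − 406263/304 ≈ 10177.6086.
Pooling payoff: 0.34 × 11514 + 0.66 × 8673 = 9638.94.
Difference: 10177.6086 − 9638.94 = 538.6686, i.e. 538.67 to two decimal places.
The peach type prefers to separate.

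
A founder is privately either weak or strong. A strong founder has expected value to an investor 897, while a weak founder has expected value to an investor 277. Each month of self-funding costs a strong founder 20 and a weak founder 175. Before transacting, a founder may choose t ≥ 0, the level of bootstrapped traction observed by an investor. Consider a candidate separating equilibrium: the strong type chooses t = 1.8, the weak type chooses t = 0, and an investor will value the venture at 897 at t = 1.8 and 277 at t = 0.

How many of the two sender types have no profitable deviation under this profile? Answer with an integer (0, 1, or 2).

1

Weak type: stay at 0 → 277; mimic → 897 − 175 × 1.8 = 582. IC fails (277 < 582).
Strong type: signal → 897 − 20 × 1.8 = 861; deviate to 0 → 277. IC holds (861 ≥ 277).
1 of 2 constraints hold, so this profile is not an equilibrium.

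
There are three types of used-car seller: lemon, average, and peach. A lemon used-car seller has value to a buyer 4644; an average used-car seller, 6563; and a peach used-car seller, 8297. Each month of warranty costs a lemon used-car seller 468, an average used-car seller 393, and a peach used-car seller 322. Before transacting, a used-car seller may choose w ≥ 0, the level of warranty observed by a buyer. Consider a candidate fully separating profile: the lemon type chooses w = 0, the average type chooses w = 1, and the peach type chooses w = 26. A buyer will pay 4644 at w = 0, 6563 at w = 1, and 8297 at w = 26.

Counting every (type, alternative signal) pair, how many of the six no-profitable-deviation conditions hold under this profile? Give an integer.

Peach (own payoff 8297 − 322×26 = -75): to w=0 gives 4644 → profitable ✗; to w=1 gives 6563 − 322×1 = 6241 → profitable ✗.
Lemon (own payoff 4644): to w=1 gives 6563 − 468×1 = 6095 → profitable ✗; to w=26 gives 8297 − 468×26 = -3871 → no gain ✓.
Average (own payoff 6563 − 393×1 = 6170): to w=0 gives 4644 → no gain ✓; to w=26 gives 8297 − 393×26 = -1921 → no gain ✓.
3 of the 6 constraints hold; not an equilibrium.

3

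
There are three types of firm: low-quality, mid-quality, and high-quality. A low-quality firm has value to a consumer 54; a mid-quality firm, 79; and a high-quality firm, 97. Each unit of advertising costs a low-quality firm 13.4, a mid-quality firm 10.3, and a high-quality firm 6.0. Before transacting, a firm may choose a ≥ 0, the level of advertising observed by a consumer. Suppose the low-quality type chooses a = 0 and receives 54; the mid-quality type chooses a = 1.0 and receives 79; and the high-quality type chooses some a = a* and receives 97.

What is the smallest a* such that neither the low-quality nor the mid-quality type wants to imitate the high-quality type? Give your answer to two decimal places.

3.21

Low-quality type (on-path payoff 54) won't mimic when 54 ≥ 97 − 13.4·a*, i.e. a* ≥ 3.21.
Mid-quality type (on-path payoff 79 − 10.3×1.0 = 68.7) won't mimic when 68.7 ≥ 97 − 10.3·a*, i.e. a* ≥ 2.75.
Both must hold, so a* = max(3.21, 2.75) = 3.21. The low-quality type's constraint binds.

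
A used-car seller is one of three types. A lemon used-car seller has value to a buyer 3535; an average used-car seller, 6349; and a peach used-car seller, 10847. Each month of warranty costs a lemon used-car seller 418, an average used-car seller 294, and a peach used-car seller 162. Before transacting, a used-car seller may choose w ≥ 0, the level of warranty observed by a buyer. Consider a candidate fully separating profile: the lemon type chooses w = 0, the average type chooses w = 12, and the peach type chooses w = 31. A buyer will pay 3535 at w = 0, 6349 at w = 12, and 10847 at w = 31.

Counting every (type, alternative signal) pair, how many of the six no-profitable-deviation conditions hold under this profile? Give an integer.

Average (own payoff 6349 − 294×12 = 2821): to w=0 gives 3535 → profitable ✗; to w=31 gives 10847 − 294×31 = 1733 → no gain ✓.
Peach (own payoff 10847 − 162×31 = 5825): to w=0 gives 3535 → no gain ✓; to w=12 gives 6349 − 162×12 = 4405 → no gain ✓.
Lemon (own payoff 3535): to w=12 gives 6349 − 418×12 = 1333 → no gain ✓; to w=31 gives 10847 − 418×31 = -2111 → no gain ✓.
5 of the 6 constraints hold; not an equilibrium.

5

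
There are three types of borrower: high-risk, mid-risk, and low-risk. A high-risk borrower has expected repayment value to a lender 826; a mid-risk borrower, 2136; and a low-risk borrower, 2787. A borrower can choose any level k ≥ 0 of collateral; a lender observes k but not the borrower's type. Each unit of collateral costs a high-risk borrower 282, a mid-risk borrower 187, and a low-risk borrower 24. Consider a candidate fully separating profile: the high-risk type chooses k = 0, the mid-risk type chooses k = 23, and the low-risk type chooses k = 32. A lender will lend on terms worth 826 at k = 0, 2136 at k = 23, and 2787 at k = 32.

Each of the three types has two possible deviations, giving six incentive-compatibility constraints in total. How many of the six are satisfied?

5

High-risk (own payoff 826): to k=23 gives 2136 − 282×23 = -4350 → no gain ✓; to k=32 gives 2787 − 282×32 = -6237 → no gain ✓.
Mid-risk (own payoff 2136 − 187×23 = -2165): to k=0 gives 826 → profitable ✗; to k=32 gives 2787 − 187×32 = -3197 → no gain ✓.
Low-risk (own payoff 2787 − 24×32 = 2019): to k=0 gives 826 → no gain ✓; to k=23 gives 2136 − 24×23 = 1584 → no gain ✓.
5 of the 6 constraints hold; not an equilibrium.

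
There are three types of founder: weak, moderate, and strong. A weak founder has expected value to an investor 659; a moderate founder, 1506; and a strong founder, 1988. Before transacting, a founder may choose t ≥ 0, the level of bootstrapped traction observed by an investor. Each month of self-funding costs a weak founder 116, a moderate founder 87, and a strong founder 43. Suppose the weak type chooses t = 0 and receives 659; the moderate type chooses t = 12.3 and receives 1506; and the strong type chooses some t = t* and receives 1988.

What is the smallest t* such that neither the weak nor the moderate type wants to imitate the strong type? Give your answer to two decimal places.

17.84

Weak type (on-path payoff 659) won't mimic when 659 ≥ 1988 − 116·t*, i.e. t* ≥ 11.46.
Moderate type (on-path payoff 1506 − 87×12.3 = 435.9) won't mimic when 435.9 ≥ 1988 − 87·t*, i.e. t* ≥ 17.84.
Both must hold, so t* = max(11.46, 17.84) = 17.84. The moderate type's constraint binds.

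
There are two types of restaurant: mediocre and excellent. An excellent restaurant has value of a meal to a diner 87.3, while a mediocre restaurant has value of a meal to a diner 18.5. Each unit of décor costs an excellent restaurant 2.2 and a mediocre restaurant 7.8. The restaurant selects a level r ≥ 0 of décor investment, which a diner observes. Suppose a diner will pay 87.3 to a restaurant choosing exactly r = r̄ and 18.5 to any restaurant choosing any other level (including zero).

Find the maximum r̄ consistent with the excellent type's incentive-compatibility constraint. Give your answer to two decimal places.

31.27

Choosing r̄ yields the excellent type 87.3 − 2.2·r̄; choosing zero yields 18.5.
The excellent type is indifferent at 87.3 − 2.2·r̄ = 18.5, i.e. r̄ = (87.3 − 18.5) / 2.2 ≈ 31.27.
For any r̄ above 31.27 the excellent type would rather pool at zero, so separation collapses.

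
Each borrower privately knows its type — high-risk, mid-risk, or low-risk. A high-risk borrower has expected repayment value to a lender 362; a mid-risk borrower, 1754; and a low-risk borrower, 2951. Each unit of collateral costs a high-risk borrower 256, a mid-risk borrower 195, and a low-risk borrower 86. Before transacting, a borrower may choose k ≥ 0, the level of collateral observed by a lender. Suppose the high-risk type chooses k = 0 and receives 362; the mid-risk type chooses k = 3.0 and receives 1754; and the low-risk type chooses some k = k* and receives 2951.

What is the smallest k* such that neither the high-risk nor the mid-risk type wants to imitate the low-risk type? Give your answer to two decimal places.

10.11

High-risk type (on-path payoff 362) won't mimic when 362 ≥ 2951 − 256·k*, i.e. k* ≥ 10.11.
Mid-risk type (on-path payoff 1754 − 195×3.0 = 1169) won't mimic when 1169 ≥ 2951 − 195·k*, i.e. k* ≥ 9.14.
Both must hold, so k* = max(10.11, 9.14) = 10.11. The high-risk type's constraint binds.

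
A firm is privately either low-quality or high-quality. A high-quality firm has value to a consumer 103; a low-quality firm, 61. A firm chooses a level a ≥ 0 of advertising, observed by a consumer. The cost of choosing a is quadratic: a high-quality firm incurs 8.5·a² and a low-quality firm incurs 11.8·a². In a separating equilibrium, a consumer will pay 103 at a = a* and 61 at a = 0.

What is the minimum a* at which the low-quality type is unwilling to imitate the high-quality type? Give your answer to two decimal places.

The low-quality type at a = 0 receives 61; imitating at a* yields 103 − 11.8·a*².
Indifference: 61 = 103 − 11.8·a*², so a*² = (103 − 61) / 11.8 ≈ 3.5593.
a* = √3.5593 ≈ 1.89.

1.89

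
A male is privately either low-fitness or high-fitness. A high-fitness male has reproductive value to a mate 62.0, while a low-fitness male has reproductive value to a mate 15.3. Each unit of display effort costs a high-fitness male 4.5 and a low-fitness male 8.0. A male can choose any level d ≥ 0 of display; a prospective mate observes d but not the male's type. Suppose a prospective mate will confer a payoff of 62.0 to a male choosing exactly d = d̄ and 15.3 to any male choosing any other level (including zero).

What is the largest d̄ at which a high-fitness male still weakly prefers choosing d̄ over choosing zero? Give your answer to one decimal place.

10.4

Choosing d̄ yields the high-fitness type 62.0 − 4.5·d̄; choosing zero yields 15.3.
The high-fitness type is indifferent at 62.0 − 4.5·d̄ = 15.3, i.e. d̄ = (62.0 − 15.3) / 4.5 ≈ 10.4.
For any d̄ above 10.4 the high-fitness type would rather pool at zero, so separation collapses.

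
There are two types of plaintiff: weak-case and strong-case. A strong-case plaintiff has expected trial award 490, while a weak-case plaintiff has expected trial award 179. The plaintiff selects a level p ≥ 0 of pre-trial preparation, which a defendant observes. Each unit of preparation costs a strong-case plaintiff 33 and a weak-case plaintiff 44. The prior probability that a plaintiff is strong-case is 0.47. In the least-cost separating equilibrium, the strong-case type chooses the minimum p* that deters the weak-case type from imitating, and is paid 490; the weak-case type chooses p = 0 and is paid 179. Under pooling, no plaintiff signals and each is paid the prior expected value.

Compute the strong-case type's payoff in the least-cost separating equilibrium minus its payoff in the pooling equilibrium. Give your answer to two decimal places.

-68.42

Least-cost separating signal: p* solves 179 = 490 − 44·p*, so p* = (490 − 179)/44 ≈ 7.0682.
Strong-case type's separating payoff: 490 − 33 × p* = 490 − 33 × (490 − 179)/44 = 490 − 10263/44 = 256.75.
Pooling payoff: 0.47 × 490 + 0.53 × 179 = 325.17.
Difference: 256.75 − 325.17 = -68.42.
The strong-case type would prefer the pooling outcome.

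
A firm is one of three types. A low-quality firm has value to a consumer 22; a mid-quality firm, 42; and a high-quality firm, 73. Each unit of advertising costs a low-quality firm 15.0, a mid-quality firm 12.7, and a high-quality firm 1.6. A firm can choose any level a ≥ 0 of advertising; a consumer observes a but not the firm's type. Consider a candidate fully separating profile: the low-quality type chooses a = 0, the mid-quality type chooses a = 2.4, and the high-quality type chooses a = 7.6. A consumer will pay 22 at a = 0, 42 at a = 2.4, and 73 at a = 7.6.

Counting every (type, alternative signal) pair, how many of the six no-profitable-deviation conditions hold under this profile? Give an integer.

Low-quality (own payoff 22): to a=2.4 gives 42 − 15.0×2.4 = 6 → no gain ✓; to a=7.6 gives 73 − 15.0×7.6 = -41 → no gain ✓.
Mid-quality (own payoff 42 − 12.7×2.4 = 11.52): to a=0 gives 22 → profitable ✗; to a=7.6 gives 73 − 12.7×7.6 = -23.52 → no gain ✓.
High-quality (own payoff 73 − 1.6×7.6 = 60.84): to a=0 gives 22 → no gain ✓; to a=2.4 gives 42 − 1.6×2.4 = 38.16 → no gain ✓.
5 of the 6 constraints hold; not an equilibrium.

5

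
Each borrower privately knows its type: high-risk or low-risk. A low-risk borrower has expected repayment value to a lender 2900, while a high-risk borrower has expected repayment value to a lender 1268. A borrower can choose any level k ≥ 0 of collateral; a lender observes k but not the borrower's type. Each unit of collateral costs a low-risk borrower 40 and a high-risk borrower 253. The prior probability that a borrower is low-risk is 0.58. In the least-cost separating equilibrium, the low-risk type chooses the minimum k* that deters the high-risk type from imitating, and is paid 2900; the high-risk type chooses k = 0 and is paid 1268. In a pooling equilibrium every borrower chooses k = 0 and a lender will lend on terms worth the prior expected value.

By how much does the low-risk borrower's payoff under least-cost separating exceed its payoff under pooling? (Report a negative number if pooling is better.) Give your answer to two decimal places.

427.42

Least-cost separating signal: k* solves 1268 = 2900 − 253·k*, so k* = (2900 − 1268)/253 ≈ 6.4506.
Low-risk type's separating payoff: 2900 − 40 × k* = 2900 − 40 × (2900 − 1268)/253 = 2900 − 65280/253 ≈ 2641.9763.
Pooling payoff: 0.58 × 2900 + 0.42 × 1268 = 2214.56.
Difference: 2641.9763 − 2214.56 = 427.4163, i.e. 427.42 to two decimal places.
The low-risk type prefers to separate.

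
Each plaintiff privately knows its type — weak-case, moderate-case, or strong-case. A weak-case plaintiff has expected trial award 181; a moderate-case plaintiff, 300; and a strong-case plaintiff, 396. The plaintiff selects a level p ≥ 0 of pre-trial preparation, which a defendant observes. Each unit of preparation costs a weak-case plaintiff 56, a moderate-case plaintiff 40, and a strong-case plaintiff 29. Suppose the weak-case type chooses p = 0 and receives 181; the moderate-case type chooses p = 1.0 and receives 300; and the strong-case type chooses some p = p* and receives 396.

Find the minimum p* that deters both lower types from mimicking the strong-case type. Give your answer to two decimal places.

3.84

Moderate-case type (on-path payoff 300 − 40×1.0 = 260) won't mimic when 260 ≥ 396 − 40·p*, i.e. p* ≥ 3.40.
Weak-case type (on-path payoff 181) won't mimic when 181 ≥ 396 − 56·p*, i.e. p* ≥ 3.84.
Both must hold, so p* = max(3.84, 3.40) = 3.84. The weak-case type's constraint binds.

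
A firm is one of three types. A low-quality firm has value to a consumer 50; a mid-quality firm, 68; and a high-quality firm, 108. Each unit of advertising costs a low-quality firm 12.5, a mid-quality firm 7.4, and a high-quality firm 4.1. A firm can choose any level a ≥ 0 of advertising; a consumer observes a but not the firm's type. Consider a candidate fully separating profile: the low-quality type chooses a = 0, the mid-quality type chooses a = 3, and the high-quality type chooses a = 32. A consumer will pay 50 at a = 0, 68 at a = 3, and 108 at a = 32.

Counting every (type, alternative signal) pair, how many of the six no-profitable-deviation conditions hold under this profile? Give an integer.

3

Low-quality (own payoff 50): to a=3 gives 68 − 12.5×3 = 30.5 → no gain ✓; to a=32 gives 108 − 12.5×32 = -292 → no gain ✓.
High-quality (own payoff 108 − 4.1×32 = -23.2): to a=0 gives 50 → profitable ✗; to a=3 gives 68 − 4.1×3 = 55.7 → profitable ✗.
Mid-quality (own payoff 68 − 7.4×3 = 45.8): to a=0 gives 50 → profitable ✗; to a=32 gives 108 − 7.4×32 = -128.8 → no gain ✓.
3 of the 6 constraints hold; not an equilibrium.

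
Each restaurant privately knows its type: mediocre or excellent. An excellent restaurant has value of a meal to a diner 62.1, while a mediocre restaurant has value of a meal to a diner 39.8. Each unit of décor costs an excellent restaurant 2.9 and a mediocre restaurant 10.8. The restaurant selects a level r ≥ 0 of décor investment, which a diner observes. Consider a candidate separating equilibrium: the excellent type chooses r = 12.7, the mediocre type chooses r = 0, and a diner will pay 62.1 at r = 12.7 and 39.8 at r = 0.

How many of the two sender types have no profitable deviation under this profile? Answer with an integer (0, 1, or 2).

Mediocre type: stay at 0 → 39.8; mimic → 62.1 − 10.8 × 12.7 = -75.06. IC holds (39.8 ≥ -75.06).
Excellent type: signal → 62.1 − 2.9 × 12.7 = 25.27; deviate to 0 → 39.8. IC fails (25.27 < 39.8).
1 of 2 constraints hold, so this profile is not an equilibrium.

1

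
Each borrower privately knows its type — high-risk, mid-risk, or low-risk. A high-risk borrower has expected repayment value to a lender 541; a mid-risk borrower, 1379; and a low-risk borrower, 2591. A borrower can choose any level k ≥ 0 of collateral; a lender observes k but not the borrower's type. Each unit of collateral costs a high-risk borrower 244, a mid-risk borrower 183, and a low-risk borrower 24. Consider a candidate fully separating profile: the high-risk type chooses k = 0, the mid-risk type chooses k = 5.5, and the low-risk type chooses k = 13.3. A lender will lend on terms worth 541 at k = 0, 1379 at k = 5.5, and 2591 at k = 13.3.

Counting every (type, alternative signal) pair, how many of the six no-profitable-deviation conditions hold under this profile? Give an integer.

High-risk (own payoff 541): to k=5.5 gives 1379 − 244×5.5 = 37 → no gain ✓; to k=13.3 gives 2591 − 244×13.3 = -654.2 → no gain ✓.
Low-risk (own payoff 2591 − 24×13.3 = 2271.8): to k=0 gives 541 → no gain ✓; to k=5.5 gives 1379 − 24×5.5 = 1247 → no gain ✓.
Mid-risk (own payoff 1379 − 183×5.5 = 372.5): to k=0 gives 541 → profitable ✗; to k=13.3 gives 2591 − 183×13.3 = 157.1 → no gain ✓.
5 of the 6 constraints hold; not an equilibrium.

5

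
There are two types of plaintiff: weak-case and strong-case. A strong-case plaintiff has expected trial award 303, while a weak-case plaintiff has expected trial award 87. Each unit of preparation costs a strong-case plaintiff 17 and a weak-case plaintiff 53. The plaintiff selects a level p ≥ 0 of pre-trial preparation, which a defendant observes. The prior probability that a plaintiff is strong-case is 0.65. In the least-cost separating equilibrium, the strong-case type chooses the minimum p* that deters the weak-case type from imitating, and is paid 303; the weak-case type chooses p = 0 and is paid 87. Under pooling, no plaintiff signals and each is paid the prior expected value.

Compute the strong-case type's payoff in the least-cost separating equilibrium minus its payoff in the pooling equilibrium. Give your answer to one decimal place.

Least-cost separating signal: p* solves 87 = 303 − 53·p*, so p* = (303 − 87)/53 ≈ 4.0755.
Strong-case type's separating payoff: 303 − 17 × p* = 303 − 17 × (303 − 87)/53 = 303 − 3672/53 ≈ 233.717.
Pooling payoff: 0.65 × 303 + 0.35 × 87 = 227.4.
Difference: 233.717 − 227.4 = 6.317, i.e. 6.3 to one decimal place.
The strong-case type prefers to separate.

6.3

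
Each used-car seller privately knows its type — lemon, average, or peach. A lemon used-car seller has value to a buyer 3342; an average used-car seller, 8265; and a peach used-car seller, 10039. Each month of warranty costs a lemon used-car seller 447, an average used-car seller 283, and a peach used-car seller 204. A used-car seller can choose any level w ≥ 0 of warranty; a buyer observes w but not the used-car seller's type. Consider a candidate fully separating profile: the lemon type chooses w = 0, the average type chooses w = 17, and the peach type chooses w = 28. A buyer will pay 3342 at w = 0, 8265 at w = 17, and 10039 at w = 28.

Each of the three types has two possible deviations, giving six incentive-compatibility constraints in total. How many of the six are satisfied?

Average (own payoff 8265 − 283×17 = 3454): to w=0 gives 3342 → no gain ✓; to w=28 gives 10039 − 283×28 = 2115 → no gain ✓.
Lemon (own payoff 3342): to w=17 gives 8265 − 447×17 = 666 → no gain ✓; to w=28 gives 10039 − 447×28 = -2477 → no gain ✓.
Peach (own payoff 10039 − 204×28 = 4327): to w=0 gives 3342 → no gain ✓; to w=17 gives 8265 − 204×17 = 4797 → profitable ✗.
5 of the 6 constraints hold; not an equilibrium.

5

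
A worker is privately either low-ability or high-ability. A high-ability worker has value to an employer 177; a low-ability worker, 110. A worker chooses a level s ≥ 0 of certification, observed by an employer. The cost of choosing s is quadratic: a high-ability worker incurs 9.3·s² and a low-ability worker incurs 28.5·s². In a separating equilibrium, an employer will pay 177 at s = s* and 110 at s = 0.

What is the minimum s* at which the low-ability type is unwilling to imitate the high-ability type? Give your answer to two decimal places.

The low-ability type at s = 0 receives 110; imitating at s* yields 177 − 28.5·s*².
Indifference: 110 = 177 − 28.5·s*², so s*² = (177 − 110) / 28.5 ≈ 2.3509.
s* = √2.3509 ≈ 1.53.

1.53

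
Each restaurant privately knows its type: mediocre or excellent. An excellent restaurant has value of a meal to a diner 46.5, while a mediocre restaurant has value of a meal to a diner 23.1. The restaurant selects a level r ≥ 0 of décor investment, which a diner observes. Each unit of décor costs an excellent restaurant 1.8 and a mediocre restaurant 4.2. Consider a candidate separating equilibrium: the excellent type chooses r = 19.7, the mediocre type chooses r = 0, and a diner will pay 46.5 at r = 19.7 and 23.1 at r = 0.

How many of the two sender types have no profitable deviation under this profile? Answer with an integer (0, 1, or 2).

1

Excellent type: signal → 46.5 − 1.8 × 19.7 = 11.04; deviate to 0 → 23.1. IC fails (11.04 < 23.1).
Mediocre type: stay at 0 → 23.1; mimic → 46.5 − 4.2 × 19.7 = -36.24. IC holds (23.1 ≥ -36.24).
1 of 2 constraints hold, so this profile is not an equilibrium.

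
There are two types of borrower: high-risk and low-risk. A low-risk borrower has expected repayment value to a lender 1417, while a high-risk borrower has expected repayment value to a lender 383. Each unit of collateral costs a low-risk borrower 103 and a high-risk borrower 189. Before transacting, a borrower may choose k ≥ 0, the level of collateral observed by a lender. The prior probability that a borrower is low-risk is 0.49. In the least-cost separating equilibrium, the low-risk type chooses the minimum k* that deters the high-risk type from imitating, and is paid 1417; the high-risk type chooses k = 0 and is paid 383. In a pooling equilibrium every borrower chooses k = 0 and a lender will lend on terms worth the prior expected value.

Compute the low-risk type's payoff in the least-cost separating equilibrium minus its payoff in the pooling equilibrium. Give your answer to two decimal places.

-36.16

Least-cost separating signal: k* solves 383 = 1417 − 189·k*, so k* = (1417 − 383)/189 ≈ 5.4709.
Low-risk type's separating payoff: 1417 − 103 × k* = 1417 − 103 × (1417 − 383)/189 = 1417 − 106502/189 ≈ 853.4974.
Pooling payoff: 0.49 × 1417 + 0.51 × 383 = 889.66.
Difference: 853.4974 − 889.66 = -36.1626, i.e. -36.16 to two decimal places.
The low-risk type would prefer the pooling outcome.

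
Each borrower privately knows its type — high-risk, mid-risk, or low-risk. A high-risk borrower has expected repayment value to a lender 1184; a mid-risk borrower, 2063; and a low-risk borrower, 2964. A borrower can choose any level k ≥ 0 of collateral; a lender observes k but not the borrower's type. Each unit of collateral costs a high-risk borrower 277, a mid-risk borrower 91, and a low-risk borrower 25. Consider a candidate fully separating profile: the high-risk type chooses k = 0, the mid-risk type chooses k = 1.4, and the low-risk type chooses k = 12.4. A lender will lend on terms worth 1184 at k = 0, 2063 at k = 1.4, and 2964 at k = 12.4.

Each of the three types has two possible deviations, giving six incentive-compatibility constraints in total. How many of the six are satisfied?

Low-risk (own payoff 2964 − 25×12.4 = 2654): to k=0 gives 1184 → no gain ✓; to k=1.4 gives 2063 − 25×1.4 = 2028 → no gain ✓.
High-risk (own payoff 1184): to k=1.4 gives 2063 − 277×1.4 = 1675.2 → profitable ✗; to k=12.4 gives 2964 − 277×12.4 = -470.8 → no gain ✓.
Mid-risk (own payoff 2063 − 91×1.4 = 1935.6): to k=0 gives 1184 → no gain ✓; to k=12.4 gives 2964 − 91×12.4 = 1835.6 → no gain ✓.
5 of the 6 constraints hold; not an equilibrium.

5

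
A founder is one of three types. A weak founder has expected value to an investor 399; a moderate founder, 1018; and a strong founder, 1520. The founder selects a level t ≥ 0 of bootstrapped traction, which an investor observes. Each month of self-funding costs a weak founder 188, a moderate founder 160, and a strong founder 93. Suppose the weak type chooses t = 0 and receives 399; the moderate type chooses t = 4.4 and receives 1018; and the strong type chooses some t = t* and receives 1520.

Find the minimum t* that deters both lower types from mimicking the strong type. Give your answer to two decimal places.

Moderate type (on-path payoff 1018 − 160×4.4 = 314) won't mimic when 314 ≥ 1520 − 160·t*, i.e. t* ≥ 7.54.
Weak type (on-path payoff 399) won't mimic when 399 ≥ 1520 − 188·t*, i.e. t* ≥ 5.96.
Both must hold, so t* = max(5.96, 7.54) = 7.54. The moderate type's constraint binds.

7.54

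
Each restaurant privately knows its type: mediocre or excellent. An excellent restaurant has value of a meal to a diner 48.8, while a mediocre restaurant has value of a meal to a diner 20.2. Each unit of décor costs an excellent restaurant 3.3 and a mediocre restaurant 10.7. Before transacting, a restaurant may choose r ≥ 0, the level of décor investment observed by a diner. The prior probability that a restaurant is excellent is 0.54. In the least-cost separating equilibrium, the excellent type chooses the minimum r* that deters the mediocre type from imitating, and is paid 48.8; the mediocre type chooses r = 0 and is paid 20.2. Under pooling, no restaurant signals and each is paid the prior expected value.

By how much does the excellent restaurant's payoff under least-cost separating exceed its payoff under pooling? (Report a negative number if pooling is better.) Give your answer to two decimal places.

4.34

Least-cost separating signal: r* solves 20.2 = 48.8 − 10.7·r*, so r* = (48.8 − 20.2)/10.7 ≈ 2.6729.
Excellent type's separating payoff: 48.8 − 3.3 × r* = 48.8 − 3.3 × (48.8 − 20.2)/10.7 = 48.8 − 94.38/10.7 ≈ 39.9794.
Pooling payoff: 0.54 × 48.8 + 0.46 × 20.2 = 35.644.
Difference: 39.9794 − 35.644 = 4.3354, i.e. 4.34 to two decimal places.
The excellent type prefers to separate.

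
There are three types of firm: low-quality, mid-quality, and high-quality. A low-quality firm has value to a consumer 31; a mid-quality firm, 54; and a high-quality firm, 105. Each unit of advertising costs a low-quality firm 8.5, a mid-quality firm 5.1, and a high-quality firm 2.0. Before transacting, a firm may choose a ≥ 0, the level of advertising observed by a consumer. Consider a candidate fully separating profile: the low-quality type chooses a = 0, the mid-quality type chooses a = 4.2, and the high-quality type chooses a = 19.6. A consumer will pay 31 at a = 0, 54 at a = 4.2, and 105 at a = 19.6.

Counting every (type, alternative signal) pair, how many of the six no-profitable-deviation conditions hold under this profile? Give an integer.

6

Mid-quality (own payoff 54 − 5.1×4.2 = 32.58): to a=0 gives 31 → no gain ✓; to a=19.6 gives 105 − 5.1×19.6 = 5.04 → no gain ✓.
Low-quality (own payoff 31): to a=4.2 gives 54 − 8.5×4.2 = 18.3 → no gain ✓; to a=19.6 gives 105 − 8.5×19.6 = -61.6 → no gain ✓.
High-quality (own payoff 105 − 2.0×19.6 = 65.8): to a=0 gives 31 → no gain ✓; to a=4.2 gives 54 − 2.0×4.2 = 45.6 → no gain ✓.
6 of the 6 constraints hold; this profile is a separating equilibrium.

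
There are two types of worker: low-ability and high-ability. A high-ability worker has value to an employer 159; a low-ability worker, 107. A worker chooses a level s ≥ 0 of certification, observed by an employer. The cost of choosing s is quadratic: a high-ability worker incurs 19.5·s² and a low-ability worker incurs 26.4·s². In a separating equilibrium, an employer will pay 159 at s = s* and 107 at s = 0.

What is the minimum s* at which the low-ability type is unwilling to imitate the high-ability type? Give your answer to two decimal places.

The low-ability type at s = 0 receives 107; imitating at s* yields 159 − 26.4·s*².
Indifference: 107 = 159 − 26.4·s*², so s*² = (159 − 107) / 26.4 ≈ 1.9697.
s* = √1.9697 ≈ 1.40.

1.40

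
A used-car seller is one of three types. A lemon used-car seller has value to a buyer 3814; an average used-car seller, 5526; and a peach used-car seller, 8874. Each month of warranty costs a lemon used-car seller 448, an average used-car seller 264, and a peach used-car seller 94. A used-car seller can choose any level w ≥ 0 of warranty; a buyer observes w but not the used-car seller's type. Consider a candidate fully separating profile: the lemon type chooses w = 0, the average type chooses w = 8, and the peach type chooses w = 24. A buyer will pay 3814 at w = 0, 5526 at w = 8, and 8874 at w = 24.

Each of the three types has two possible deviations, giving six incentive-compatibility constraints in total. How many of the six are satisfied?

Average (own payoff 5526 − 264×8 = 3414): to w=0 gives 3814 → profitable ✗; to w=24 gives 8874 − 264×24 = 2538 → no gain ✓.
Lemon (own payoff 3814): to w=8 gives 5526 − 448×8 = 1942 → no gain ✓; to w=24 gives 8874 − 448×24 = -1878 → no gain ✓.
Peach (own payoff 8874 − 94×24 = 6618): to w=0 gives 3814 → no gain ✓; to w=8 gives 5526 − 94×8 = 4774 → no gain ✓.
5 of the 6 constraints hold; not an equilibrium.

5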